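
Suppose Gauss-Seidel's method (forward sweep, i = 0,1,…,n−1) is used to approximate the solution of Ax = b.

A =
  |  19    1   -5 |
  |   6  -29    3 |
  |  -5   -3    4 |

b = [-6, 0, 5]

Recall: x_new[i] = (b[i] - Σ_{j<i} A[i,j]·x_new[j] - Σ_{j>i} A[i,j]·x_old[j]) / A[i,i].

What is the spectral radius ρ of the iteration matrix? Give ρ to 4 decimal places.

0.4203

Split A = D + L + U, D = diag(19, -29, 4).
Gauss-Seidel: T = -(D+L)⁻¹U, row 0 first, T[0,2] = -(-5)/(19) = +0.2632; later rows by forward substitution.
  T[0,:] = [+0.0000  -0.0526  +0.2632]
  T[1,:] = [+0.0000  -0.0109  +0.1579]
  T[2,:] = [+0.0000  -0.0740  +0.4474]
moduli |λ_i(T)| = 0.4203, 0.0162, 0.0000.
spectral radius ρ = 0.4203; 0.4203 < 1, so it converges for any x₀.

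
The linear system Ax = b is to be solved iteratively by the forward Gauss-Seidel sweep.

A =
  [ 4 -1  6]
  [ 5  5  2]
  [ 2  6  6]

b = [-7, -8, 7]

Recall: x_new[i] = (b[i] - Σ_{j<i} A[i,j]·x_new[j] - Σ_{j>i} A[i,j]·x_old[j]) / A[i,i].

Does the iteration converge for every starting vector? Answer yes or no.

Let D = diag(4, 5, 6); L, U the strict triangles.
T_GS = -(D+L)⁻¹U: row 0 first, T[0,2] = -(6)/(4) = -1.5000; later rows by forward substitution.
  T[0,:] = [+0.0000 +0.2500 -1.5000]
  T[1,:] = [+0.0000 -0.2500 +1.1000]
  T[2,:] = [+0.0000 +0.1667 -0.6000]
|roots of det(T-λI)|: 0.8876, 0.0376, 0.0000.
ρ(T) = max|λ| = 0.8876; 0.8876 < 1 ⇒ converges.

yes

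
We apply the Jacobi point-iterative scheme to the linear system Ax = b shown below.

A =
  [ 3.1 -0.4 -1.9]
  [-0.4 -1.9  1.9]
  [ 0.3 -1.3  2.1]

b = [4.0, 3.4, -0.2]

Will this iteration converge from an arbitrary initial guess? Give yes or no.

Let D = diag(3.1, -1.9, 2.1); L, U the strict triangles.
Jacobi: T = -D⁻¹(L+U), T[2,1] = -(-1.3)/(2.1) = +0.6190; T[2,2] = 0.
  T[0,:] = [+0.0000, +0.1290, +0.6129]
  T[1,:] = [-0.2105, +0.0000, +1.0000]
  T[2,:] = [-0.1429, +0.6190, +0.0000]
|eigenvalues of T|: 0.7927, 0.5782, 0.2145.
spectral radius ρ = 0.7927; 0.7927 < 1 ⇒ converges.

yes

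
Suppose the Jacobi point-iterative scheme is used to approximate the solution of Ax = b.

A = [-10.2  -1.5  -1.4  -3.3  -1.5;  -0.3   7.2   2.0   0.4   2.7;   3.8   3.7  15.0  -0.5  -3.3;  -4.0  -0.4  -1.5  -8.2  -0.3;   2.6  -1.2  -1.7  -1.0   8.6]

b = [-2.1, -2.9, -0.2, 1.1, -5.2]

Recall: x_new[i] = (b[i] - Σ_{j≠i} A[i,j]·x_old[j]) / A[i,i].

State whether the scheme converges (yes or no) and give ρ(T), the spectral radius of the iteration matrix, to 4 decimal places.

Split A = D + L + U, D = diag(-10.2, 7.2, 15, -8.2, 8.6).
Jacobi T = -D⁻¹(L+U): T[3,0] = -(-4)/(-8.2) = -0.4878; T[3,3] = 0.
  T[0,:] = [+0.0000 -0.1471 -0.1373 -0.3235 -0.1471]
  T[1,:] = [+0.0417 +0.0000 -0.2778 -0.0556 -0.3750]
  T[2,:] = [-0.2533 -0.2467 +0.0000 +0.0333 +0.2200]
  T[3,:] = [-0.4878 -0.0488 -0.1829 +0.0000 -0.0366]
  T[4,:] = [-0.3023 +0.1395 +0.1977 +0.1163 +0.0000]
|λ(T)| sorted: 0.5167, 0.4214, 0.4214, 0.1796, 0.1796.
spectral radius ρ = 0.5167; 0.5167 < 1: convergent.

yes, ρ = 0.5167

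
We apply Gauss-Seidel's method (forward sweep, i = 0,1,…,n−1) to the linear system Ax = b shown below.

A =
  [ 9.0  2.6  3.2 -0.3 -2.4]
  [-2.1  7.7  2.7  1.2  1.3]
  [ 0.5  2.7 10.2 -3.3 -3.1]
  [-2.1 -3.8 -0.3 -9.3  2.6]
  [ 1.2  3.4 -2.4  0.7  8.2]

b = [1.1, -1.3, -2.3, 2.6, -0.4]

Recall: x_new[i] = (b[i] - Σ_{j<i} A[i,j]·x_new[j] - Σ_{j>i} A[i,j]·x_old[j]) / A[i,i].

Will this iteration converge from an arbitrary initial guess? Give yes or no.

Split A = D + L + U, D = diag(9, 7.7, 10.2, -9.3, 8.2).
Gauss-Seidel: T = -(D+L)⁻¹U, row 0 first, T[0,2] = -(3.2)/(9) = -0.3556; later rows by forward substitution.
  T[0,:] = [+0.0000  -0.2889  -0.3556  +0.0333  +0.2667]
  T[1,:] = [+0.0000  -0.0788  -0.4476  -0.1468  -0.0961]
  T[2,:] = [+0.0000  +0.0350  +0.1359  +0.3607  +0.3163]
  T[3,:] = [+0.0000  +0.0963  +0.2588  +0.0408  +0.2484]
  T[4,:] = [+0.0000  +0.0770  +0.2553  +0.1581  +0.0722]
|λ(T)| sorted: 0.5295, 0.2821, 0.1410, 0.0637, 0.0000.
ρ(T) = max|λ| = 0.5295; 0.5295 < 1, so it converges for any x₀.

yes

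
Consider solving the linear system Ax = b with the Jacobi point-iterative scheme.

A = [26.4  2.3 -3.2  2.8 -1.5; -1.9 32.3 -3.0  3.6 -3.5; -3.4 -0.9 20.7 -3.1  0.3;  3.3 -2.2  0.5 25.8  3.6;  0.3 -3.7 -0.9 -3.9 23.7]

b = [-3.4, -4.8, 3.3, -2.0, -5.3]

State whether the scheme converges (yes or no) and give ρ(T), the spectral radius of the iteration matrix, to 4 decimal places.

Let D = diag(26.4, 32.3, 20.7, 25.8, 23.7); L, U the strict triangles.
Jacobi: T = -D⁻¹(L+U), T[4,1] = -(-3.7)/(23.7) = +0.1561; T[4,4] = 0.
  T[0,:] = [+0.0000, -0.0871, +0.1212, -0.1061, +0.0568]
  T[1,:] = [+0.0588, +0.0000, +0.0929, -0.1115, +0.1084]
  T[2,:] = [+0.1643, +0.0435, +0.0000, +0.1498, -0.0145]
  T[3,:] = [-0.1279, +0.0853, -0.0194, +0.0000, -0.1395]
  T[4,:] = [-0.0127, +0.1561, +0.0380, +0.1646, +0.0000]
|eigenvalues of T|: 0.2008, 0.1507, 0.1507, 0.1273, 0.1273.
spectral radius ρ = 0.2008; 0.2008 < 1: convergent.

yes, ρ = 0.2008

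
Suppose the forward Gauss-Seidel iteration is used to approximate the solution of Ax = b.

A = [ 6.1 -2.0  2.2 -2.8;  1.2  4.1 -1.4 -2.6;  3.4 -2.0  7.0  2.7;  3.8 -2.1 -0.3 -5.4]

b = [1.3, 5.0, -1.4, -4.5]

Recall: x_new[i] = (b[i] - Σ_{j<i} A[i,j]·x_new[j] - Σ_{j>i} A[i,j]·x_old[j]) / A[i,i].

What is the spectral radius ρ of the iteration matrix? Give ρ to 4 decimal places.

0.6785

Split A = D + L + U, D = diag(6.1, 4.1, 7, -5.4).
GS T = -(D+L)⁻¹U: row 0 first, T[0,3] = -(-2.8)/(6.1) = +0.4590; later rows by forward substitution.
  T[0,:] = [+0.0000  +0.3279  -0.3607  +0.4590]
  T[1,:] = [+0.0000  -0.0960  +0.4470  +0.4998]
  T[2,:] = [+0.0000  -0.1867  +0.3029  -0.4659]
  T[3,:] = [+0.0000  +0.2784  -0.4445  +0.1545]
moduli |λ_i(T)| = 0.6785, 0.4229, 0.1059, 0.0000.
ρ(T) = max|λ| = 0.6785; 0.6785 < 1: convergent.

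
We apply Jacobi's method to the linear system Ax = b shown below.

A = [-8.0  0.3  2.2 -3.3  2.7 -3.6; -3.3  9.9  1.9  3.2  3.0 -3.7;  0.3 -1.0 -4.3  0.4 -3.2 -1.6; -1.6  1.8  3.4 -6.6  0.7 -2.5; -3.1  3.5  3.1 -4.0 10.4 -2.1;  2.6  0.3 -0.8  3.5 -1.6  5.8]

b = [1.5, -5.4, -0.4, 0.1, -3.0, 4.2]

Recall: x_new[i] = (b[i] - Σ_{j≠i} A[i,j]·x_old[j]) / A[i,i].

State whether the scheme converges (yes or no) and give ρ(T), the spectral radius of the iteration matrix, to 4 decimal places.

no, ρ = 1.2816

Split A = D + L + U, D = diag(-8, 9.9, -4.3, -6.6, 10.4, 5.8).
Jacobi T = -D⁻¹(L+U): T[5,4] = -(-1.6)/(5.8) = +0.2759; T[5,5] = 0.
  T[0,:] = [+0.0000 +0.0375 +0.2750 -0.4125 +0.3375 -0.4500]
  T[1,:] = [+0.3333 +0.0000 -0.1919 -0.3232 -0.3030 +0.3737]
  T[2,:] = [+0.0698 -0.2326 +0.0000 +0.0930 -0.7442 -0.3721]
  T[3,:] = [-0.2424 +0.2727 +0.5152 +0.0000 +0.1061 -0.3788]
  T[4,:] = [+0.2981 -0.3365 -0.2981 +0.3846 +0.0000 +0.2019]
  T[5,:] = [-0.4483 -0.0517 +0.1379 -0.6034 +0.2759 +0.0000]
|roots of det(T-λI)|: 1.2816, 0.5711, 0.5711, 0.4586, 0.3183, 0.3183.
spectral radius ρ = 1.2816; 1.2816 > 1, so it fails to converge.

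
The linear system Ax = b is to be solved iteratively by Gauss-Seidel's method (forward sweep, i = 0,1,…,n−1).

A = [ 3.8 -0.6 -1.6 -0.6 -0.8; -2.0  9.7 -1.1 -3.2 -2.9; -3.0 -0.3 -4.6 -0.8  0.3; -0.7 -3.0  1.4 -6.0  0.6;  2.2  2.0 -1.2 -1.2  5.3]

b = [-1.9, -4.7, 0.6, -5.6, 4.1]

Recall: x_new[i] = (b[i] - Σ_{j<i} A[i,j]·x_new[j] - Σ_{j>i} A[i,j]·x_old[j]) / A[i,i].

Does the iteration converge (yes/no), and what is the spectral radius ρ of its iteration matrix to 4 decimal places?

yes, ρ = 0.5538

Let D = diag(3.8, 9.7, -4.6, -6, 5.3); L, U the strict triangles.
GS T = -(D+L)⁻¹U: row 0 first, T[0,2] = -(-1.6)/(3.8) = +0.4211; later rows by forward substitution.
  T[0,:] = [+0.0000, +0.1579, +0.4211, +0.1579, +0.2105]
  T[1,:] = [+0.0000, +0.0326, +0.2002, +0.3625, +0.3424]
  T[2,:] = [+0.0000, -0.1051, -0.2877, -0.3005, -0.0944]
  T[3,:] = [+0.0000, -0.0592, -0.2164, -0.2698, -0.1178]
  T[4,:] = [+0.0000, -0.1150, -0.3644, -0.3314, -0.2646]
eigenvalue magnitudes: 0.5538, 0.1509, 0.1002, 0.0154, 0.0000.
spectral radius ρ = 0.5538; 0.5538 < 1 ⇒ converges.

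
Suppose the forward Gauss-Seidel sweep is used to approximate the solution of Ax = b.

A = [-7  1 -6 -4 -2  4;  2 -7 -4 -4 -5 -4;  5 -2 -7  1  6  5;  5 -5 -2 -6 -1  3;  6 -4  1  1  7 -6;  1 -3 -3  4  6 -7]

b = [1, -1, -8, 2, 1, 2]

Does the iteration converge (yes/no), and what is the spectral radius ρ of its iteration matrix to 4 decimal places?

no, ρ = 1.4221

Split A = D + L + U, D = diag(-7, -7, -7, -6, 7, -7).
Gauss-Seidel: T = -(D+L)⁻¹U, row 0 first, T[0,2] = -(-6)/(-7) = -0.8571; later rows by forward substitution.
  T[0,:] = [+0.0000, +0.1429, -0.8571, -0.5714, -0.2857, +0.5714]
  T[1,:] = [+0.0000, +0.0408, -0.8163, -0.7347, -0.7959, -0.4082]
  T[2,:] = [+0.0000, +0.0904, -0.3790, -0.0554, +0.8805, +1.2391]
  T[3,:] = [+0.0000, +0.0549, +0.0923, +0.1545, -0.0350, +0.9033]
  T[4,:] = [+0.0000, -0.1199, +0.3092, +0.0558, -0.3307, -0.1719]
  T[5,:] = [+0.0000, -0.1072, +0.7076, +0.3931, -0.3805, +0.0943]
|eigenvalues of T|: 1.4221, 1.1280, 0.3463, 0.2184, 0.0020, 0.0000.
ρ(T) = max|λ| = 1.4221; 1.4221 > 1: divergent.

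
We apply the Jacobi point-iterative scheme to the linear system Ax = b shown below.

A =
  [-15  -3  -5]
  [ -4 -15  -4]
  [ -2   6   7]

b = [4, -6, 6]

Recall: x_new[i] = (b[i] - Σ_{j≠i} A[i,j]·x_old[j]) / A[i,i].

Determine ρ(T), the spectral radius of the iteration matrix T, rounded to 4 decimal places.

0.5461

A = D + L + U where D = diag(-15, -15, 7).
Jacobi T = -D⁻¹(L+U): T[0,2] = -(-5)/(-15) = -0.3333; T[0,0] = 0.
  T[0,:] = [+0.0000 -0.2000 -0.3333]
  T[1,:] = [-0.2667 +0.0000 -0.2667]
  T[2,:] = [+0.2857 -0.8571 +0.0000]
|roots of det(T-λI)|: 0.5461, 0.3341, 0.3341.
ρ(T) = max|λ| = 0.5461; 0.5461 < 1: convergent.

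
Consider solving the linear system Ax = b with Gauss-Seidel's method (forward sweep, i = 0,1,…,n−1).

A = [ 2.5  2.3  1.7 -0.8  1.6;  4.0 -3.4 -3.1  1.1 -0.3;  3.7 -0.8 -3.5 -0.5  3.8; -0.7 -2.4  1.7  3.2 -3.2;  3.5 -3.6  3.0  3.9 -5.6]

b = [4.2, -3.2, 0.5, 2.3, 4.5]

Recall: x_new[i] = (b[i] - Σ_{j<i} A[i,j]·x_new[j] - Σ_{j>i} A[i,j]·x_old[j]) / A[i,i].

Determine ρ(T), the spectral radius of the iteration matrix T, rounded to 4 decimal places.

A = D + L + U where D = diag(2.5, -3.4, -3.5, 3.2, -5.6).
T_GS = -(D+L)⁻¹U: row 0 first, T[0,3] = -(-0.8)/(2.5) = +0.3200; later rows by forward substitution.
  T[0,:] = [+0.0000, -0.9200, -0.6800, +0.3200, -0.6400]
  T[1,:] = [+0.0000, -1.0824, -1.7118, +0.7000, -0.8412]
  T[2,:] = [+0.0000, -0.7252, -0.3276, +0.0354, +0.6014]
  T[3,:] = [+0.0000, -0.6278, -1.2585, +0.5762, -0.0904]
  T[4,:] = [+0.0000, -0.7049, -0.3766, +0.1702, +0.4000]
|eigenvalues of T|: 1.6646, 1.0475, 0.3183, 0.1350, 0.0000.
spectral radius ρ = 1.6646; 1.6646 > 1: divergent.

1.6646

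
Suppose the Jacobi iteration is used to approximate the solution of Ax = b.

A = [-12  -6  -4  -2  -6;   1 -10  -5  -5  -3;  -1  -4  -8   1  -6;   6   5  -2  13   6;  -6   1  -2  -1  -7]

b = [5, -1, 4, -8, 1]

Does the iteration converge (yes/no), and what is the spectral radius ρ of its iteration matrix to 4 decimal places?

A = D + L + U where D = diag(-12, -10, -8, 13, -7).
T_J = -D⁻¹(L+U): T[1,3] = -(-5)/(-10) = -0.5000; T[1,1] = 0.
  T[0,:] = [+0.0000  -0.5000  -0.3333  -0.1667  -0.5000]
  T[1,:] = [+0.1000  +0.0000  -0.5000  -0.5000  -0.3000]
  T[2,:] = [-0.1250  -0.5000  +0.0000  +0.1250  -0.7500]
  T[3,:] = [-0.4615  -0.3846  +0.1538  +0.0000  -0.4615]
  T[4,:] = [-0.8571  +0.1429  -0.2857  -0.1429  +0.0000]
eigenvalue magnitudes: 1.2602, 0.9279, 0.4115, 0.4115, 0.1704.
spectral radius ρ = 1.2602; 1.2602 > 1: divergent.

no, ρ = 1.2602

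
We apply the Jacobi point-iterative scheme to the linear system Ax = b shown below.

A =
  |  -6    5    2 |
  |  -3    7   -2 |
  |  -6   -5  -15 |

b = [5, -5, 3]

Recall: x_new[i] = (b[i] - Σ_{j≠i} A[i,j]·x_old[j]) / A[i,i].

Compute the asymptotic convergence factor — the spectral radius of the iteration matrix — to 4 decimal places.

Write A = D+L+U with D = diag(-6, 7, -15).
Jacobi T = -D⁻¹(L+U): T[1,2] = -(-2)/(7) = +0.2857; T[1,1] = 0.
  T[0,:] = [+0.0000  +0.8333  +0.3333]
  T[1,:] = [+0.4286  +0.0000  +0.2857]
  T[2,:] = [-0.4000  -0.3333  +0.0000]
|roots of det(T-λI)|: 0.6042, 0.4863, 0.4863.
spectral radius ρ = 0.6042; 0.6042 < 1: convergent.

0.6042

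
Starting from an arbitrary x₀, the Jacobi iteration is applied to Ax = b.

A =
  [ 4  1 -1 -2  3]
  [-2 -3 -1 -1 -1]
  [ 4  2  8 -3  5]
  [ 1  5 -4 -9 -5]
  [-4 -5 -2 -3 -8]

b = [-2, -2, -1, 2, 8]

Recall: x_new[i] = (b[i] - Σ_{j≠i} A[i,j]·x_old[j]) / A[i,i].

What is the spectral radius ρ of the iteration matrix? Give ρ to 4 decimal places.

1.1664

A = D + L + U where D = diag(4, -3, 8, -9, -8).
Jacobi T = -D⁻¹(L+U): T[4,3] = -(-3)/(-8) = -0.3750; T[4,4] = 0.
  T[0,:] = [+0.0000, -0.2500, +0.2500, +0.5000, -0.7500]
  T[1,:] = [-0.6667, +0.0000, -0.3333, -0.3333, -0.3333]
  T[2,:] = [-0.5000, -0.2500, +0.0000, +0.3750, -0.6250]
  T[3,:] = [+0.1111, +0.5556, -0.4444, +0.0000, -0.5556]
  T[4,:] = [-0.5000, -0.6250, -0.2500, -0.3750, +0.0000]
eigenvalue magnitudes: 1.1664, 0.7651, 0.7651, 0.3053, 0.3053.
spectral radius ρ = 1.1664; 1.1664 > 1: divergent.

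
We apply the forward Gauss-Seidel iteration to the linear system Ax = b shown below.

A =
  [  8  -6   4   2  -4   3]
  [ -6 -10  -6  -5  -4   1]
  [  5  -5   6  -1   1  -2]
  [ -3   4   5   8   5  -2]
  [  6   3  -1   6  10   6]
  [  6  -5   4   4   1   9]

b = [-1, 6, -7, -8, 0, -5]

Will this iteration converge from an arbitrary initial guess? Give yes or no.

Write A = D+L+U with D = diag(8, -10, 6, 8, 10, 9).
T_GS = -(D+L)⁻¹U: row 0 first, T[0,2] = -(4)/(8) = -0.5000; later rows by forward substitution.
  T[0,:] = [+0.0000 +0.7500 -0.5000 -0.2500 +0.5000 -0.3750]
  T[1,:] = [+0.0000 -0.4500 -0.3000 -0.3500 -0.7000 +0.3250]
  T[2,:] = [+0.0000 -1.0000 +0.1667 +0.0833 -1.1667 +0.9167]
  T[3,:] = [+0.0000 +1.1313 -0.1417 +0.0292 +0.6417 -0.6260]
  T[4,:] = [+0.0000 -1.0938 +0.4917 +0.2458 -0.5917 -0.0052]
  T[5,:] = [+0.0000 -0.6868 +0.1009 -0.1051 -0.4231 +0.3020]
|λ(T)| sorted: 1.1319, 0.5271, 0.5271, 0.3725, 0.1601, 0.0000.
ρ(T) = max|λ| = 1.1319; 1.1319 > 1: divergent.

no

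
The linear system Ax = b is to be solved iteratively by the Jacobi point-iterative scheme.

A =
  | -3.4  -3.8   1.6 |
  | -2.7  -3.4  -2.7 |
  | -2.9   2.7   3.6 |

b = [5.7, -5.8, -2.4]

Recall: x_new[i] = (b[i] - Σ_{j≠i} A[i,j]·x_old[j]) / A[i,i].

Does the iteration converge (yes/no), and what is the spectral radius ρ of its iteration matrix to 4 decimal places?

Split A = D + L + U, D = diag(-3.4, -3.4, 3.6).
Jacobi: T = -D⁻¹(L+U), T[0,1] = -(-3.8)/(-3.4) = -1.1176; T[0,0] = 0.
  T[0,:] = [+0.0000 -1.1176 +0.4706]
  T[1,:] = [-0.7941 +0.0000 -0.7941]
  T[2,:] = [+0.8056 -0.7500 +0.0000]
eigenvalue magnitudes: 1.5788, 0.7940, 0.7940.
ρ = 1.5788; 1.5788 > 1: divergent.

no, ρ = 1.5788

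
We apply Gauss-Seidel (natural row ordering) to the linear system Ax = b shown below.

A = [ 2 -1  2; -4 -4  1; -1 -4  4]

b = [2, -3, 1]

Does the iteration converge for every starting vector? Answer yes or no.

yes

Write A = D+L+U with D = diag(2, -4, 4).
GS T = -(D+L)⁻¹U: row 0 first, T[0,1] = -(-1)/(2) = +0.5000; later rows by forward substitution.
  T[0,:] = [+0.0000, +0.5000, -1.0000]
  T[1,:] = [+0.0000, -0.5000, +1.2500]
  T[2,:] = [+0.0000, -0.3750, +1.0000]
|λ(T)| sorted: 0.5562, 0.0562, 0.0000.
ρ = 0.5562; 0.5562 < 1, so it converges for any x₀.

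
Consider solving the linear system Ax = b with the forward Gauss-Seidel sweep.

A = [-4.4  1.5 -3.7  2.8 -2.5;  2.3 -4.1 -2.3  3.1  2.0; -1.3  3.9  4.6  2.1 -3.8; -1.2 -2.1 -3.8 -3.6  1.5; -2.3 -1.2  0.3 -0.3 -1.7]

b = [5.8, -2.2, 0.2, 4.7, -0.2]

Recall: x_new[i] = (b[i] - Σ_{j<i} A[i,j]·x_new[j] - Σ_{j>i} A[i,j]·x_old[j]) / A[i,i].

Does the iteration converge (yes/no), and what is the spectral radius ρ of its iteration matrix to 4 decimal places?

no, ρ = 1.6151

A = D + L + U where D = diag(-4.4, -4.1, 4.6, -3.6, -1.7).
GS T = -(D+L)⁻¹U: row 0 first, T[0,4] = -(-2.5)/(-4.4) = -0.5682; later rows by forward substitution.
  T[0,:] = [+0.0000  +0.3409  -0.8409  +0.6364  -0.5682]
  T[1,:] = [+0.0000  +0.1912  -1.0327  +1.1131  +0.1691]
  T[2,:] = [+0.0000  -0.0658  +0.6379  -1.2204  +0.5222]
  T[3,:] = [+0.0000  -0.1557  +0.2094  +0.4268  -0.0437]
  T[4,:] = [+0.0000  -0.5804  +1.9423  -1.9373  +0.7492]
|λ(T)| sorted: 1.6151, 0.3377, 0.3377, 0.2671, 0.0000.
spectral radius ρ = 1.6151; 1.6151 > 1 ⇒ diverges.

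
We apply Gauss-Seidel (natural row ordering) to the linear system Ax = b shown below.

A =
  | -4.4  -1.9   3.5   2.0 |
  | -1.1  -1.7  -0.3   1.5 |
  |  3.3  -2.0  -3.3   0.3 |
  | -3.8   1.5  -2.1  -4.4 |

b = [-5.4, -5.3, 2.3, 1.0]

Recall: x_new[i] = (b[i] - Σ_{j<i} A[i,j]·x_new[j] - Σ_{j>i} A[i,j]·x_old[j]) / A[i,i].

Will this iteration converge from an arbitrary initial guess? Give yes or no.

Diagonal D = diag(-4.4, -1.7, -3.3, -4.4); L, U strict lower/upper.
GS T = -(D+L)⁻¹U: row 0 first, T[0,3] = -(2)/(-4.4) = +0.4545; later rows by forward substitution.
  T[0,:] = [+0.0000  -0.4318  +0.7955  +0.4545]
  T[1,:] = [+0.0000  +0.2794  -0.6912  +0.5882]
  T[2,:] = [+0.0000  -0.6012  +1.2143  +0.1889]
  T[3,:] = [+0.0000  +0.7551  -1.5022  -0.2822]
eigenvalue magnitudes: 1.6164, 0.4138, 0.0089, 0.0000.
ρ = 1.6164; 1.6164 > 1, so it fails to converge.

no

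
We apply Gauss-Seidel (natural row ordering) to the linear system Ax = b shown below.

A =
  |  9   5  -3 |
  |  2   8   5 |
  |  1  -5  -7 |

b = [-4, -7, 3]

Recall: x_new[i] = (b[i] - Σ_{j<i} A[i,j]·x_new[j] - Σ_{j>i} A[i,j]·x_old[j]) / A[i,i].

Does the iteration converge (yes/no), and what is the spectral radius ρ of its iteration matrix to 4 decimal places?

yes, ρ = 0.7579

Split A = D + L + U, D = diag(9, 8, -7).
Gauss-Seidel: T = -(D+L)⁻¹U, row 0 first, T[0,2] = -(-3)/(9) = +0.3333; later rows by forward substitution.
  T[0,:] = [+0.0000 -0.5556 +0.3333]
  T[1,:] = [+0.0000 +0.1389 -0.7083]
  T[2,:] = [+0.0000 -0.1786 +0.5536]
|roots of det(T-λI)|: 0.7579, 0.0654, 0.0000.
ρ(T) = max|λ| = 0.7579; 0.7579 < 1: convergent.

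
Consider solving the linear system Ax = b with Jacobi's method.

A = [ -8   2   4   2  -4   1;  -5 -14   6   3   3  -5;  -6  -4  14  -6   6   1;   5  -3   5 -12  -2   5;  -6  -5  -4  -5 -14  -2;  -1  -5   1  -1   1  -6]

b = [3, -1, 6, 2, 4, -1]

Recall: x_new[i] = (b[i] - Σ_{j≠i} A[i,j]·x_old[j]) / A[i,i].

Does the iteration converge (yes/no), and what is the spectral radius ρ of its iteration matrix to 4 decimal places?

no, ρ = 1.1332

Split A = D + L + U, D = diag(-8, -14, 14, -12, -14, -6).
Jacobi T = -D⁻¹(L+U): T[1,4] = -(3)/(-14) = +0.2143; T[1,1] = 0.
  T[0,:] = [+0.0000  +0.2500  +0.5000  +0.2500  -0.5000  +0.1250]
  T[1,:] = [-0.3571  +0.0000  +0.4286  +0.2143  +0.2143  -0.3571]
  T[2,:] = [+0.4286  +0.2857  +0.0000  +0.4286  -0.4286  -0.0714]
  T[3,:] = [+0.4167  -0.2500  +0.4167  +0.0000  -0.1667  +0.4167]
  T[4,:] = [-0.4286  -0.3571  -0.2857  -0.3571  +0.0000  -0.1429]
  T[5,:] = [-0.1667  -0.8333  +0.1667  -0.1667  +0.1667  +0.0000]
eigenvalue magnitudes: 1.1332, 0.5703, 0.5703, 0.3950, 0.2658, 0.2658.
spectral radius ρ = 1.1332; 1.1332 > 1: divergent.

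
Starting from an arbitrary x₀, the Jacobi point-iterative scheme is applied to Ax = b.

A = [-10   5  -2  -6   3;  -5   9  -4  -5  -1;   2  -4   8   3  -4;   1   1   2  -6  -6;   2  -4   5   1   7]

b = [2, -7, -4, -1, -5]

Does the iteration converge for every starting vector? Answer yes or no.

Let D = diag(-10, 9, 8, -6, 7); L, U the strict triangles.
T_J = -D⁻¹(L+U): T[3,1] = -(1)/(-6) = +0.1667; T[3,3] = 0.
  T[0,:] = [+0.0000 +0.5000 -0.2000 -0.6000 +0.3000]
  T[1,:] = [+0.5556 +0.0000 +0.4444 +0.5556 +0.1111]
  T[2,:] = [-0.2500 +0.5000 +0.0000 -0.3750 +0.5000]
  T[3,:] = [+0.1667 +0.1667 +0.3333 +0.0000 -1.0000]
  T[4,:] = [-0.2857 +0.5714 -0.7143 -0.1429 +0.0000]
eigenvalue magnitudes: 1.1383, 0.8567, 0.8567, 0.6299, 0.3187.
spectral radius ρ = 1.1383; 1.1383 > 1 ⇒ diverges.

no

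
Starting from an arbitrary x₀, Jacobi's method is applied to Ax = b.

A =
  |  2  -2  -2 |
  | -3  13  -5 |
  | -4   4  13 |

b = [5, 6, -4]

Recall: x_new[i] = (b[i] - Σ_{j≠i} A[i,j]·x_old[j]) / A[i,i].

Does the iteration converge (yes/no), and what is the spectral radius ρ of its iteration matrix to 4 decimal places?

yes, ρ = 0.6985

Write A = D+L+U with D = diag(2, 13, 13).
T_J = -D⁻¹(L+U): T[0,2] = -(-2)/(2) = +1.0000; T[0,0] = 0.
  T[0,:] = [+0.0000  +1.0000  +1.0000]
  T[1,:] = [+0.2308  +0.0000  +0.3846]
  T[2,:] = [+0.3077  -0.3077  +0.0000]
|λ(T)| sorted: 0.6985, 0.5821, 0.1164.
ρ(T) = max|λ| = 0.6985; 0.6985 < 1: convergent.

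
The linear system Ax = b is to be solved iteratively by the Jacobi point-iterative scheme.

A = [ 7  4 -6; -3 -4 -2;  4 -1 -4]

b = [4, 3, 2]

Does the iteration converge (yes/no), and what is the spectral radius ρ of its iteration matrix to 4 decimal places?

Split A = D + L + U, D = diag(7, -4, -4).
T_J = -D⁻¹(L+U): T[1,0] = -(-3)/(-4) = -0.7500; T[1,1] = 0.
  T[0,:] = [+0.0000  -0.5714  +0.8571]
  T[1,:] = [-0.7500  +0.0000  -0.5000]
  T[2,:] = [+1.0000  -0.2500  +0.0000]
|λ(T)| sorted: 1.3222, 0.9765, 0.3458.
spectral radius ρ = 1.3222; 1.3222 > 1, so it fails to converge.

no, ρ = 1.3222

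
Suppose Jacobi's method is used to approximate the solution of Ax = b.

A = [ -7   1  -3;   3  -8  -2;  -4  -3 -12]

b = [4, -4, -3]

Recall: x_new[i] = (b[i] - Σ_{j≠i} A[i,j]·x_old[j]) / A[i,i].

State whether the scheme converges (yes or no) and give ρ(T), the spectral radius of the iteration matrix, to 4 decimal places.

yes, ρ = 0.5893

Let D = diag(-7, -8, -12); L, U the strict triangles.
T_J = -D⁻¹(L+U): T[2,0] = -(-4)/(-12) = -0.3333; T[2,2] = 0.
  T[0,:] = [+0.0000, +0.1429, -0.4286]
  T[1,:] = [+0.3750, +0.0000, -0.2500]
  T[2,:] = [-0.3333, -0.2500, +0.0000]
|eigenvalues of T|: 0.5893, 0.2973, 0.2973.
ρ(T) = max|λ| = 0.5893; 0.5893 < 1, so it converges for any x₀.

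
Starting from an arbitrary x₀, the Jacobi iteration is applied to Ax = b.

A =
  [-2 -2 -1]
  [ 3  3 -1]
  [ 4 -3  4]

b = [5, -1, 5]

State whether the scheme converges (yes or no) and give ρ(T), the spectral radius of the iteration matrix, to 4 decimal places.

A = D + L + U where D = diag(-2, 3, 4).
T_J = -D⁻¹(L+U): T[0,2] = -(-1)/(-2) = -0.5000; T[0,0] = 0.
  T[0,:] = [+0.0000  -1.0000  -0.5000]
  T[1,:] = [-1.0000  +0.0000  +0.3333]
  T[2,:] = [-1.0000  +0.7500  +0.0000]
eigenvalue magnitudes: 1.4916, 1.0310, 0.4606.
ρ(T) = max|λ| = 1.4916; 1.4916 > 1: divergent.

no, ρ = 1.4916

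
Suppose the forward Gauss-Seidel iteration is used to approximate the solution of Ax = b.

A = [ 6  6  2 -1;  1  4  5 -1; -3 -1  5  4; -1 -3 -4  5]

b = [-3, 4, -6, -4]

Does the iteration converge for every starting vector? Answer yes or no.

no

Diagonal D = diag(6, 4, 5, 5); L, U strict lower/upper.
Gauss-Seidel: T = -(D+L)⁻¹U, row 0 first, T[0,2] = -(2)/(6) = -0.3333; later rows by forward substitution.
  T[0,:] = [+0.0000, -1.0000, -0.3333, +0.1667]
  T[1,:] = [+0.0000, +0.2500, -1.1667, +0.2083]
  T[2,:] = [+0.0000, -0.5500, -0.4333, -0.6583]
  T[3,:] = [+0.0000, -0.4900, -1.1133, -0.3683]
|λ(T)| sorted: 1.5095, 0.7901, 0.1677, 0.0000.
spectral radius ρ = 1.5095; 1.5095 > 1 ⇒ diverges.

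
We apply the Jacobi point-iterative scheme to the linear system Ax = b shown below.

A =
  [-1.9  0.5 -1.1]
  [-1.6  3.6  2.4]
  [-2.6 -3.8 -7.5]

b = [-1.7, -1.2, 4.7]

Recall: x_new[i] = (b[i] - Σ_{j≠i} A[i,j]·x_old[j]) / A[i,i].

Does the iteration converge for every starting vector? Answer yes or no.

Diagonal D = diag(-1.9, 3.6, -7.5); L, U strict lower/upper.
Jacobi T = -D⁻¹(L+U): T[2,1] = -(-3.8)/(-7.5) = -0.5067; T[2,2] = 0.
  T[0,:] = [+0.0000  +0.2632  -0.5789]
  T[1,:] = [+0.4444  +0.0000  -0.6667]
  T[2,:] = [-0.3467  -0.5067  +0.0000]
eigenvalue magnitudes: 0.9281, 0.5608, 0.3673.
ρ = 0.9281; 0.9281 < 1: convergent.

yes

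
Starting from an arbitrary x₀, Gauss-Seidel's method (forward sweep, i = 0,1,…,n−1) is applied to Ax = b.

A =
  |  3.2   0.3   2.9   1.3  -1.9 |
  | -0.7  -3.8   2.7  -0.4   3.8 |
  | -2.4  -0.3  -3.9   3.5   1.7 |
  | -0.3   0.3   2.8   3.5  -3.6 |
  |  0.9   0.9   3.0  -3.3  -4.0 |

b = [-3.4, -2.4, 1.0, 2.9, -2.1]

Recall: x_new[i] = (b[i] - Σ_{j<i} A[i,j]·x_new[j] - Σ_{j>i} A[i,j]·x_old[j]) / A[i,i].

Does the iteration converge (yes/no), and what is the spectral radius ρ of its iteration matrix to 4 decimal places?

no, ρ = 1.6763

Diagonal D = diag(3.2, -3.8, -3.9, 3.5, -4); L, U strict lower/upper.
T_GS = -(D+L)⁻¹U: row 0 first, T[0,2] = -(2.9)/(3.2) = -0.9062; later rows by forward substitution.
  T[0,:] = [+0.0000  -0.0938  -0.9062  -0.4062  +0.5938]
  T[1,:] = [+0.0000  +0.0173  +0.8775  -0.0304  +0.8906]
  T[2,:] = [+0.0000  +0.0564  +0.4902  +1.1498  +0.0020]
  T[3,:] = [+0.0000  -0.0546  -0.5450  -0.9520  +1.0015]
  T[4,:] = [+0.0000  +0.0701  +0.8108  +1.5495  -0.4908]
moduli |λ_i(T)| = 1.6763, 0.7967, 0.1334, 0.0777, 0.0000.
ρ(T) = max|λ| = 1.6763; 1.6763 > 1, so it fails to converge.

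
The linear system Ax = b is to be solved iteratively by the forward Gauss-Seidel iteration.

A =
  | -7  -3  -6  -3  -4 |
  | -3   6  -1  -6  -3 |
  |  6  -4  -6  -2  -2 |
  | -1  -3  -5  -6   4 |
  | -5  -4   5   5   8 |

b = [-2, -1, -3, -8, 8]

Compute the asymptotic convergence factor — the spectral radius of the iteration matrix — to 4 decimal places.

1.2371

Diagonal D = diag(-7, 6, -6, -6, 8); L, U strict lower/upper.
T_GS = -(D+L)⁻¹U: row 0 first, T[0,3] = -(-3)/(-7) = -0.4286; later rows by forward substitution.
  T[0,:] = [+0.0000 -0.4286 -0.8571 -0.4286 -0.5714]
  T[1,:] = [+0.0000 -0.2143 -0.2619 +0.7857 +0.2143]
  T[2,:] = [+0.0000 -0.2857 -0.6825 -1.2857 -1.0476]
  T[3,:] = [+0.0000 +0.4167 +0.8426 +0.7500 +1.5278]
  T[4,:] = [+0.0000 -0.4568 -0.7667 +0.4598 -0.5501]
|roots of det(T-λI)|: 1.2371, 1.0348, 0.4784, 0.0162, 0.0000.
ρ(T) = max|λ| = 1.2371; 1.2371 > 1, so it fails to converge.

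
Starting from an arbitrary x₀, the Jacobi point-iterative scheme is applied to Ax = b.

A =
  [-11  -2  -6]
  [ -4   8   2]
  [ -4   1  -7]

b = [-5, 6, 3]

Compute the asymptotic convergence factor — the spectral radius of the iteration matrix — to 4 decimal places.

Split A = D + L + U, D = diag(-11, 8, -7).
Jacobi T = -D⁻¹(L+U): T[2,0] = -(-4)/(-7) = -0.5714; T[2,2] = 0.
  T[0,:] = [+0.0000  -0.1818  -0.5455]
  T[1,:] = [+0.5000  +0.0000  -0.2500]
  T[2,:] = [-0.5714  +0.1429  +0.0000]
moduli |λ_i(T)| = 0.5505, 0.3435, 0.3435.
spectral radius ρ = 0.5505; 0.5505 < 1 ⇒ converges.

0.5505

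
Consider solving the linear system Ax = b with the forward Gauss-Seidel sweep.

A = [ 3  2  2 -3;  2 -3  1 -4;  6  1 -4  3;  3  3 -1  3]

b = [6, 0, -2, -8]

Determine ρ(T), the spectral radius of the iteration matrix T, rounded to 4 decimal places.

1.4528

Write A = D+L+U with D = diag(3, -3, -4, 3).
Gauss-Seidel: T = -(D+L)⁻¹U, row 0 first, T[0,1] = -(2)/(3) = -0.6667; later rows by forward substitution.
  T[0,:] = [+0.0000  -0.6667  -0.6667  +1.0000]
  T[1,:] = [+0.0000  -0.4444  -0.1111  -0.6667]
  T[2,:] = [+0.0000  -1.1111  -1.0278  +2.0833]
  T[3,:] = [+0.0000  +0.7407  +0.4352  +0.3611]
|roots of det(T-λI)|: 1.4528, 0.5502, 0.2085, 0.0000.
spectral radius ρ = 1.4528; 1.4528 > 1, so it fails to converge.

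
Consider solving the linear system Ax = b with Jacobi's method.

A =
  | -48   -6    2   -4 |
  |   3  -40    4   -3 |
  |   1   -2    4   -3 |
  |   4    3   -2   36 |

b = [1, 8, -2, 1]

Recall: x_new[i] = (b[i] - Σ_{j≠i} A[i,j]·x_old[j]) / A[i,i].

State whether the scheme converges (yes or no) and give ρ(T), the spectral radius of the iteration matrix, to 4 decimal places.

A = D + L + U where D = diag(-48, -40, 4, 36).
Jacobi: T = -D⁻¹(L+U), T[0,2] = -(2)/(-48) = +0.0417; T[0,0] = 0.
  T[0,:] = [+0.0000 -0.1250 +0.0417 -0.0833]
  T[1,:] = [+0.0750 +0.0000 +0.1000 -0.0750]
  T[2,:] = [-0.2500 +0.5000 +0.0000 +0.7500]
  T[3,:] = [-0.1111 -0.0833 +0.0556 +0.0000]
moduli |λ_i(T)| = 0.3340, 0.2657, 0.0777, 0.0777.
spectral radius ρ = 0.3340; 0.3340 < 1: convergent.

yes, ρ = 0.3340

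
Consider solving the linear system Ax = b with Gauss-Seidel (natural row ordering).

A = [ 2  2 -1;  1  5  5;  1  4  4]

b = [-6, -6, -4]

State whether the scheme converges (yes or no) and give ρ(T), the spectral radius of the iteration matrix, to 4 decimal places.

Let D = diag(2, 5, 4); L, U the strict triangles.
Gauss-Seidel: T = -(D+L)⁻¹U, row 0 first, T[0,1] = -(2)/(2) = -1.0000; later rows by forward substitution.
  T[0,:] = [+0.0000 -1.0000 +0.5000]
  T[1,:] = [+0.0000 +0.2000 -1.1000]
  T[2,:] = [+0.0000 +0.0500 +0.9750]
moduli |λ_i(T)| = 0.8960, 0.2790, 0.0000.
spectral radius ρ = 0.8960; 0.8960 < 1: convergent.

yes, ρ = 0.8960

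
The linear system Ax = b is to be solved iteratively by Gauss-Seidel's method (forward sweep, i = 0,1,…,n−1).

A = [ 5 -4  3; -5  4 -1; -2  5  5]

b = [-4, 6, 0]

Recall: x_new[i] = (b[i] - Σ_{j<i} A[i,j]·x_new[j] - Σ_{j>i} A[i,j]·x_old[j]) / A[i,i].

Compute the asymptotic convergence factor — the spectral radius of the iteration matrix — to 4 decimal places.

1.3206

Write A = D+L+U with D = diag(5, 4, 5).
GS T = -(D+L)⁻¹U: row 0 first, T[0,2] = -(3)/(5) = -0.6000; later rows by forward substitution.
  T[0,:] = [+0.0000  +0.8000  -0.6000]
  T[1,:] = [+0.0000  +1.0000  -0.5000]
  T[2,:] = [+0.0000  -0.6800  +0.2600]
|λ(T)| sorted: 1.3206, 0.0606, 0.0000.
ρ = 1.3206; 1.3206 > 1, so it fails to converge.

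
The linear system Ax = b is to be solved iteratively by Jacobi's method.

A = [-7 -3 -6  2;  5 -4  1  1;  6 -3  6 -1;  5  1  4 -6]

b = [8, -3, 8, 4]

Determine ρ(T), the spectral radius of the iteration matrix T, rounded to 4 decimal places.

1.1962

Let D = diag(-7, -4, 6, -6); L, U the strict triangles.
T_J = -D⁻¹(L+U): T[0,2] = -(-6)/(-7) = -0.8571; T[0,0] = 0.
  T[0,:] = [+0.0000  -0.4286  -0.8571  +0.2857]
  T[1,:] = [+1.2500  +0.0000  +0.2500  +0.2500]
  T[2,:] = [-1.0000  +0.5000  +0.0000  +0.1667]
  T[3,:] = [+0.8333  +0.1667  +0.6667  +0.0000]
|roots of det(T-λI)|: 1.1962, 0.7235, 0.7235, 0.0618.
ρ = 1.1962; 1.1962 > 1 ⇒ diverges.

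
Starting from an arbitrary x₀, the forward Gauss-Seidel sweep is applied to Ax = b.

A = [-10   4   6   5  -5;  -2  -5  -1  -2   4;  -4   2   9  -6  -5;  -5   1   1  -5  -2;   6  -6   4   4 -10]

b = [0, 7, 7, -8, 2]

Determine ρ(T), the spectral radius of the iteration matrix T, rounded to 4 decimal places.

1.2803

Diagonal D = diag(-10, -5, 9, -5, -10); L, U strict lower/upper.
Gauss-Seidel: T = -(D+L)⁻¹U, row 0 first, T[0,4] = -(-5)/(-10) = -0.5000; later rows by forward substitution.
  T[0,:] = [+0.0000  +0.4000  +0.6000  +0.5000  -0.5000]
  T[1,:] = [+0.0000  -0.1600  -0.4400  -0.6000  +1.0000]
  T[2,:] = [+0.0000  +0.2133  +0.3644  +1.0222  +0.1111]
  T[3,:] = [+0.0000  -0.3893  -0.6151  -0.4156  +0.3222]
  T[4,:] = [+0.0000  +0.2656  +0.5237  +0.9027  -0.7267]
|roots of det(T-λI)|: 1.2803, 0.5596, 0.5596, 0.0319, 0.0000.
ρ(T) = max|λ| = 1.2803; 1.2803 > 1: divergent.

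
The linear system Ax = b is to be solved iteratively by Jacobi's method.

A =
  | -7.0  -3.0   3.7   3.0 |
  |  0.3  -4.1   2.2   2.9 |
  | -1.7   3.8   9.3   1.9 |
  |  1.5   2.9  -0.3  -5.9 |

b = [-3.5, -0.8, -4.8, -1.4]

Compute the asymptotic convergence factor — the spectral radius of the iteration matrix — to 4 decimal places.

A = D + L + U where D = diag(-7, -4.1, 9.3, -5.9).
Jacobi: T = -D⁻¹(L+U), T[3,2] = -(-0.3)/(-5.9) = -0.0508; T[3,3] = 0.
  T[0,:] = [+0.0000 -0.4286 +0.5286 +0.4286]
  T[1,:] = [+0.0732 +0.0000 +0.5366 +0.7073]
  T[2,:] = [+0.1828 -0.4086 +0.0000 -0.2043]
  T[3,:] = [+0.2542 +0.4915 -0.0508 +0.0000]
|eigenvalues of T|: 0.7360, 0.5382, 0.5382, 0.0751.
spectral radius ρ = 0.7360; 0.7360 < 1 ⇒ converges.

0.7360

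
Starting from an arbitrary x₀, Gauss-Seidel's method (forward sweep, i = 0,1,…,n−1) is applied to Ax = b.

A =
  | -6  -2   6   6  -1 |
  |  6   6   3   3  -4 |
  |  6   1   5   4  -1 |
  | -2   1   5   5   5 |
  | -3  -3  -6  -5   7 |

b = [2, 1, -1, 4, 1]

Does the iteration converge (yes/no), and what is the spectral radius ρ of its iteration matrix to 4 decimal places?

no, ρ = 1.2802

A = D + L + U where D = diag(-6, 6, 5, 5, 7).
Gauss-Seidel: T = -(D+L)⁻¹U, row 0 first, T[0,3] = -(6)/(-6) = +1.0000; later rows by forward substitution.
  T[0,:] = [+0.0000 -0.3333 +1.0000 +1.0000 -0.1667]
  T[1,:] = [+0.0000 +0.3333 -1.5000 -1.5000 +0.8333]
  T[2,:] = [+0.0000 +0.3333 -0.9000 -1.7000 +0.2333]
  T[3,:] = [+0.0000 -0.5333 +1.6000 +2.4000 -1.4667]
  T[4,:] = [+0.0000 -0.0952 +0.1571 +0.0429 -0.5619]
|λ(T)| sorted: 1.2802, 0.4974, 0.2995, 0.2995, 0.0000.
spectral radius ρ = 1.2802; 1.2802 > 1, so it fails to converge.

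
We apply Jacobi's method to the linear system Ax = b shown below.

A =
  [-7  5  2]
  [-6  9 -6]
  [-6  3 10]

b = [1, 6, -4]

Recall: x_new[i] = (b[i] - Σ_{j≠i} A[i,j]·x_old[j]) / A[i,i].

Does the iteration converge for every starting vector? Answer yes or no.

yes

Split A = D + L + U, D = diag(-7, 9, 10).
Jacobi: T = -D⁻¹(L+U), T[2,1] = -(3)/(10) = -0.3000; T[2,2] = 0.
  T[0,:] = [+0.0000  +0.7143  +0.2857]
  T[1,:] = [+0.6667  +0.0000  +0.6667]
  T[2,:] = [+0.6000  -0.3000  +0.0000]
eigenvalue magnitudes: 0.8470, 0.5195, 0.5195.
ρ(T) = max|λ| = 0.8470; 0.8470 < 1: convergent.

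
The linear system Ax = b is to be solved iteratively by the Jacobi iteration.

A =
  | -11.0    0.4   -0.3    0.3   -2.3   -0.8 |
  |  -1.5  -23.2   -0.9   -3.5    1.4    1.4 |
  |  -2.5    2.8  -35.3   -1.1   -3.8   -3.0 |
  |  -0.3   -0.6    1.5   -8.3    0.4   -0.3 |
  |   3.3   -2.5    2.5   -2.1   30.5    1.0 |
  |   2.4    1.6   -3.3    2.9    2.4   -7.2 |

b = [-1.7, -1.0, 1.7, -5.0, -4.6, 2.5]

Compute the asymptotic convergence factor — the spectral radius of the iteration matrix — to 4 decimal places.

0.2406

Diagonal D = diag(-11, -23.2, -35.3, -8.3, 30.5, -7.2); L, U strict lower/upper.
Jacobi T = -D⁻¹(L+U): T[4,2] = -(2.5)/(30.5) = -0.0820; T[4,4] = 0.
  T[0,:] = [+0.0000 +0.0364 -0.0273 +0.0273 -0.2091 -0.0727]
  T[1,:] = [-0.0647 +0.0000 -0.0388 -0.1509 +0.0603 +0.0603]
  T[2,:] = [-0.0708 +0.0793 +0.0000 -0.0312 -0.1076 -0.0850]
  T[3,:] = [-0.0361 -0.0723 +0.1807 +0.0000 +0.0482 -0.0361]
  T[4,:] = [-0.1082 +0.0820 -0.0820 +0.0689 +0.0000 -0.0328]
  T[5,:] = [+0.3333 +0.2222 -0.4583 +0.4028 +0.3333 +0.0000]
|roots of det(T-λI)|: 0.2406, 0.1876, 0.1819, 0.1819, 0.1223, 0.0330.
ρ = 0.2406; 0.2406 < 1 ⇒ converges.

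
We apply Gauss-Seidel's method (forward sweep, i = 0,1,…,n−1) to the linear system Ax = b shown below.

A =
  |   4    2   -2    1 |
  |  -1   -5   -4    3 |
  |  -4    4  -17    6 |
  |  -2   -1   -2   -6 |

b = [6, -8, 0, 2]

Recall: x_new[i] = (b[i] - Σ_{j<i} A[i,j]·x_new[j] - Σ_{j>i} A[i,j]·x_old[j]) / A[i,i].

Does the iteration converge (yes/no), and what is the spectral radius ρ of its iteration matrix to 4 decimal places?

yes, ρ = 0.5537

Diagonal D = diag(4, -5, -17, -6); L, U strict lower/upper.
Gauss-Seidel: T = -(D+L)⁻¹U, row 0 first, T[0,3] = -(1)/(4) = -0.2500; later rows by forward substitution.
  T[0,:] = [+0.0000, -0.5000, +0.5000, -0.2500]
  T[1,:] = [+0.0000, +0.1000, -0.9000, +0.6500]
  T[2,:] = [+0.0000, +0.1412, -0.3294, +0.5647]
  T[3,:] = [+0.0000, +0.1029, +0.0931, -0.2132]
|roots of det(T-λI)|: 0.5537, 0.2915, 0.2915, 0.0000.
spectral radius ρ = 0.5537; 0.5537 < 1 ⇒ converges.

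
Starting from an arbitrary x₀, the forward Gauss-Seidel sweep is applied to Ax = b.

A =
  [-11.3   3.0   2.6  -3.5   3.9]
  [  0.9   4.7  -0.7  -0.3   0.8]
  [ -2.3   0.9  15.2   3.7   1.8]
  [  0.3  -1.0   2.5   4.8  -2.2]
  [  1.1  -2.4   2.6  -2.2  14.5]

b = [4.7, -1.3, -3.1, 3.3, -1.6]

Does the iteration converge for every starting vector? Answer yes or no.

Write A = D+L+U with D = diag(-11.3, 4.7, 15.2, 4.8, 14.5).
GS T = -(D+L)⁻¹U: row 0 first, T[0,4] = -(3.9)/(-11.3) = +0.3451; later rows by forward substitution.
  T[0,:] = [+0.0000  +0.2655  +0.2301  -0.3097  +0.3451]
  T[1,:] = [+0.0000  -0.0508  +0.1049  +0.1231  -0.2363]
  T[2,:] = [+0.0000  +0.0432  +0.0286  -0.2976  -0.0522]
  T[3,:] = [+0.0000  -0.0497  -0.0074  +0.2000  +0.4147]
  T[4,:] = [+0.0000  -0.0438  -0.0064  +0.1276  +0.0070]
moduli |λ_i(T)| = 0.3735, 0.2026, 0.0665, 0.0665, 0.0000.
ρ(T) = max|λ| = 0.3735; 0.3735 < 1 ⇒ converges.

yes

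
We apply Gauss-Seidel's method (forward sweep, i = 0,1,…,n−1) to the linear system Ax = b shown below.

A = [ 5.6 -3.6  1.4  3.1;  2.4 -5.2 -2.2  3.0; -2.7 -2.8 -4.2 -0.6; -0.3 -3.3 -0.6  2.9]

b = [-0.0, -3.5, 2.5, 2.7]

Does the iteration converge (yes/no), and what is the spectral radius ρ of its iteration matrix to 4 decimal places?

Split A = D + L + U, D = diag(5.6, -5.2, -4.2, 2.9).
T_GS = -(D+L)⁻¹U: row 0 first, T[0,3] = -(3.1)/(5.6) = -0.5536; later rows by forward substitution.
  T[0,:] = [+0.0000 +0.6429 -0.2500 -0.5536]
  T[1,:] = [+0.0000 +0.2967 -0.5385 +0.3214]
  T[2,:] = [+0.0000 -0.6111 +0.5197 -0.0013]
  T[3,:] = [+0.0000 +0.2777 -0.5311 +0.3082]
|λ(T)| sorted: 1.1393, 0.0594, 0.0594, 0.0000.
ρ = 1.1393; 1.1393 > 1: divergent.

no, ρ = 1.1393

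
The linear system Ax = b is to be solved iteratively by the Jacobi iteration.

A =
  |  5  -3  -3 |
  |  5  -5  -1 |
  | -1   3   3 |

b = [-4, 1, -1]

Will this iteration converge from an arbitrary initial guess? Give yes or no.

Diagonal D = diag(5, -5, 3); L, U strict lower/upper.
Jacobi: T = -D⁻¹(L+U), T[2,1] = -(3)/(3) = -1.0000; T[2,2] = 0.
  T[0,:] = [+0.0000  +0.6000  +0.6000]
  T[1,:] = [+1.0000  +0.0000  -0.2000]
  T[2,:] = [+0.3333  -1.0000  +0.0000]
|roots of det(T-λI)|: 1.2326, 0.7206, 0.7206.
spectral radius ρ = 1.2326; 1.2326 > 1 ⇒ diverges.

no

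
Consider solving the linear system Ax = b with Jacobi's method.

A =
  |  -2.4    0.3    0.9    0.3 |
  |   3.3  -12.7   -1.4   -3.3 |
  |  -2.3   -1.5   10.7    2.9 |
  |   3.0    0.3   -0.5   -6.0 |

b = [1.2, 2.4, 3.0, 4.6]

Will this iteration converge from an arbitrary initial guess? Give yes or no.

Split A = D + L + U, D = diag(-2.4, -12.7, 10.7, -6).
T_J = -D⁻¹(L+U): T[0,1] = -(0.3)/(-2.4) = +0.1250; T[0,0] = 0.
  T[0,:] = [+0.0000, +0.1250, +0.3750, +0.1250]
  T[1,:] = [+0.2598, +0.0000, -0.1102, -0.2598]
  T[2,:] = [+0.2150, +0.1402, +0.0000, -0.2710]
  T[3,:] = [+0.5000, +0.0500, -0.0833, +0.0000]
|roots of det(T-λI)|: 0.5043, 0.3589, 0.3589, 0.0762.
ρ = 0.5043; 0.5043 < 1: convergent.

yes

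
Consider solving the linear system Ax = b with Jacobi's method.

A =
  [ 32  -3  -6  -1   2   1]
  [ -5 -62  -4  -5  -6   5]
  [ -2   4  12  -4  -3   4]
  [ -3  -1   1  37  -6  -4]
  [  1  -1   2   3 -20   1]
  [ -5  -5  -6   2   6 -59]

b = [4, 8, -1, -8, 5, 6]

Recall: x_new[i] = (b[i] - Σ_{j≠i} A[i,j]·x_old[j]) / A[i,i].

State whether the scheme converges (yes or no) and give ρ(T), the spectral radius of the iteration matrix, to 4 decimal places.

yes, ρ = 0.3742

Write A = D+L+U with D = diag(32, -62, 12, 37, -20, -59).
Jacobi T = -D⁻¹(L+U): T[0,3] = -(-1)/(32) = +0.0312; T[0,0] = 0.
  T[0,:] = [+0.0000  +0.0938  +0.1875  +0.0312  -0.0625  -0.0312]
  T[1,:] = [-0.0806  +0.0000  -0.0645  -0.0806  -0.0968  +0.0806]
  T[2,:] = [+0.1667  -0.3333  +0.0000  +0.3333  +0.2500  -0.3333]
  T[3,:] = [+0.0811  +0.0270  -0.0270  +0.0000  +0.1622  +0.1081]
  T[4,:] = [+0.0500  -0.0500  +0.1000  +0.1500  +0.0000  +0.0500]
  T[5,:] = [-0.0847  -0.0847  -0.1017  +0.0339  +0.1017  +0.0000]
|eigenvalues of T|: 0.3742, 0.2252, 0.2252, 0.1724, 0.1088, 0.0237.
ρ = 0.3742; 0.3742 < 1, so it converges for any x₀.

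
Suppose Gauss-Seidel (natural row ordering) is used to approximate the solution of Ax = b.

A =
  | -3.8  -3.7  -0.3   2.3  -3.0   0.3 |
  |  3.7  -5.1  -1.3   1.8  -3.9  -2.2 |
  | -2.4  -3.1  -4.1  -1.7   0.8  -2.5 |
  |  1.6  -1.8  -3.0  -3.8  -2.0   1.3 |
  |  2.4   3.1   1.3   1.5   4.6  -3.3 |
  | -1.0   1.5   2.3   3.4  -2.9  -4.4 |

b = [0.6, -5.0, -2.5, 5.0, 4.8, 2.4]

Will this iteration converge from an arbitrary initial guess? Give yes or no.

Split A = D + L + U, D = diag(-3.8, -5.1, -4.1, -3.8, 4.6, -4.4).
Gauss-Seidel: T = -(D+L)⁻¹U, row 0 first, T[0,5] = -(0.3)/(-3.8) = +0.0789; later rows by forward substitution.
  T[0,:] = [+0.0000, -0.9737, -0.0789, +0.6053, -0.7895, +0.0789]
  T[1,:] = [+0.0000, -0.7064, -0.3122, +0.7921, -1.3375, -0.3741]
  T[2,:] = [+0.0000, +1.1041, +0.2822, -1.3678, +1.6685, -0.3731]
  T[3,:] = [+0.0000, -0.9470, -0.1082, +0.9595, -1.5424, +0.8471]
  T[4,:] = [+0.0000, +0.9808, +0.2071, -0.7759, +1.3447, +0.7575]
  T[5,:] = [+0.0000, -0.8206, -0.1610, +0.6703, -1.4825, -0.1852]
|λ(T)| sorted: 1.3009, 0.6729, 0.5810, 0.5810, 0.0299, 0.0000.
ρ(T) = max|λ| = 1.3009; 1.3009 > 1, so it fails to converge.

no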